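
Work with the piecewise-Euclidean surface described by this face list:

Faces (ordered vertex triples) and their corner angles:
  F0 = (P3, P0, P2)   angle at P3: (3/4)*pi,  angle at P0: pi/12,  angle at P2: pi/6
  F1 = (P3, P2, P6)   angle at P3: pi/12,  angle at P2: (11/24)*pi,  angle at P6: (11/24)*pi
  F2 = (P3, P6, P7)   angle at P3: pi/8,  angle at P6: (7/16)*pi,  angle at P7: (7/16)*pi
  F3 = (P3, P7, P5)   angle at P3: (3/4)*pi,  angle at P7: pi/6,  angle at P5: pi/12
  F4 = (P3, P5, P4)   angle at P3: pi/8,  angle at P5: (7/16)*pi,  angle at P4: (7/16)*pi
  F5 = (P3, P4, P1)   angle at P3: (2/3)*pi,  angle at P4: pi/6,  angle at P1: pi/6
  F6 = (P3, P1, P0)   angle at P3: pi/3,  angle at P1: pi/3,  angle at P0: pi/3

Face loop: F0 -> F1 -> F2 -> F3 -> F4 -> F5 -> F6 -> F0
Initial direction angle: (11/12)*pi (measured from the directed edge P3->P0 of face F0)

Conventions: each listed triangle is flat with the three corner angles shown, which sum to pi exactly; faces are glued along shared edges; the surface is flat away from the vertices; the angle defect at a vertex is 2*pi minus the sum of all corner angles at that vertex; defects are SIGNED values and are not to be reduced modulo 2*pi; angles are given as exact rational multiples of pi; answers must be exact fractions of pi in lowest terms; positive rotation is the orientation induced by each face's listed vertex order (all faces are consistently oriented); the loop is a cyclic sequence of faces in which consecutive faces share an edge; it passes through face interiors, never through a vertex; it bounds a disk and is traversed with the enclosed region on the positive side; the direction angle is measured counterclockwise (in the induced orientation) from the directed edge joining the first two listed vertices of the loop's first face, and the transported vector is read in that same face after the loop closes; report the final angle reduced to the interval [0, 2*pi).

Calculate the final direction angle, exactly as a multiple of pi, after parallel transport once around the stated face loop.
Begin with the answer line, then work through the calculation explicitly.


Answer: final direction angle = pi/12

enclosed vertex P3: corner angles sum to (17/6)*pi, defect = 2*pi - (17/6)*pi = (-5/6)*pi
by Gauss-Bonnet the loop rotates the vector by the enclosed defect sum (positive orientation, mod 2*pi)
final angle = (11/12)*pi - (5/6)*pi = pi/12 (mod 2*pi)


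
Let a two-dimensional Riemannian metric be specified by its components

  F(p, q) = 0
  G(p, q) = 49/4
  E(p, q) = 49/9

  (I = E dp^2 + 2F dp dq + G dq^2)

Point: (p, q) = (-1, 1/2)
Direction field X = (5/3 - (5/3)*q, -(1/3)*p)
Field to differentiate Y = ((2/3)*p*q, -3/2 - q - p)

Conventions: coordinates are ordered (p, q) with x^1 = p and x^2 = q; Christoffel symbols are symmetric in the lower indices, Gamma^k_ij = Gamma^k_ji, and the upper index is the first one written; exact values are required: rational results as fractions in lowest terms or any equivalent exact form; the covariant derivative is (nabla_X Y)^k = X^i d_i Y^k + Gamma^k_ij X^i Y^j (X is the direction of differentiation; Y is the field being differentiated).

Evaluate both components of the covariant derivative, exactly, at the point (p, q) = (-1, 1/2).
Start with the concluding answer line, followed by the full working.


Answer: (nabla_X Y)^p = 1/18, (nabla_X Y)^q = -7/6

E = 49/9, F = 0, G = 49/4 at the point
E_p = 0, E_q = 0, F_p = 0, F_q = 0, G_p = 0, G_q = 0
EG - F^2 = 2401/36;  g^inv = (36/2401) * [[49/4, 0], [0, 49/9]]
first-kind symbols [ij,l] = (1/2)(d_i g_jl + d_j g_il - d_l g_ij): [pp,p] = E_p/2 = 0, [pp,q] = F_p - E_q/2 = 0, [pq,p] = E_q/2 = 0, [pq,q] = G_p/2 = 0, [qq,p] = F_q - G_p/2 = 0, [qq,q] = G_q/2 = 0
Gamma^p_ij = (G*[ij,p] - F*[ij,q])/(EG - F^2), Gamma^q_ij = (E*[ij,q] - F*[ij,p])/(EG - F^2)
Gamma_ppp = 0, Gamma_ppq = 0, Gamma_pqq = 0, Gamma_qpp = 0, Gamma_qpq = 0, Gamma_qqq = 0
X = (5/6, 1/3), Y = (-1/3, -1) at the point


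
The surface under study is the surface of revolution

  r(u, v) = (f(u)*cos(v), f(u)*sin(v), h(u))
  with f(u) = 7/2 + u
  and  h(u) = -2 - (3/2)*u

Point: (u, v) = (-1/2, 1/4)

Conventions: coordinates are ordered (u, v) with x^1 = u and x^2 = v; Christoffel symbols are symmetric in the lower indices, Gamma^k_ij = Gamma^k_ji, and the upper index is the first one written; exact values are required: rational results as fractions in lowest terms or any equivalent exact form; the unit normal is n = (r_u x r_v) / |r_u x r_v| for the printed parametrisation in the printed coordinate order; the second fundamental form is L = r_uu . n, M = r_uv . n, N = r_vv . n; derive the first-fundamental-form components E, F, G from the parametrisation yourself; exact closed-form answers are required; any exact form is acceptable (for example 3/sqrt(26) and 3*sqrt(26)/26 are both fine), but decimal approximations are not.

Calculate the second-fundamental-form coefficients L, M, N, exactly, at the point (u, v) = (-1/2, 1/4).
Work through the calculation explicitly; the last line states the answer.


f = 3, f' = 1, f'' = 0, h' = -3/2, h'' = 0
E = 13/4, F = 0, G = 9; answer radicand W^2 = 13/4
unnormalised second-form numerators: l = 0, m = 0, n = -9/2; L = l/sqrt(13/4), and similarly M = m/sqrt(W^2), N = n/sqrt(W^2)

Answer: L = 0, M = 0, N = -9*sqrt(13)/13


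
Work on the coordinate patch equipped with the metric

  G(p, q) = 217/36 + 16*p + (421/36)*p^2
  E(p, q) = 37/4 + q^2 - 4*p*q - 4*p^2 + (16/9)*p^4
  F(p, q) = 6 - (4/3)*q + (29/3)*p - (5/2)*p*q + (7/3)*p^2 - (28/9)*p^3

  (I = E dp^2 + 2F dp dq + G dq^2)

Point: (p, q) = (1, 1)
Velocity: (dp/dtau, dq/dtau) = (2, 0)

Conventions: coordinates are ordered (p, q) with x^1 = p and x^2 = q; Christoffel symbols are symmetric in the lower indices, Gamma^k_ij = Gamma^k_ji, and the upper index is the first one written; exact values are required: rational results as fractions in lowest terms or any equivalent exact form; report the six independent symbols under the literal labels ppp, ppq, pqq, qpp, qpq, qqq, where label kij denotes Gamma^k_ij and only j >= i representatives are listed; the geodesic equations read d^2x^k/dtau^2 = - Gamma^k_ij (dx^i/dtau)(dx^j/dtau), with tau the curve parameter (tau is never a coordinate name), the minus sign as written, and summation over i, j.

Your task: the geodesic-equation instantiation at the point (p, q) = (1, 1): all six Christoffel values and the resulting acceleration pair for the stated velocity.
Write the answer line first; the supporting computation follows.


Answer: Gamma_ppp = -78490/8813, Gamma_ppq = -162943/8813, Gamma_pqq = -73447/1259, Gamma_qpp = 26647/8813, Gamma_qpq = 117133/17626, Gamma_qqq = 24079/1259; accelerations (d^2p/dtau^2, d^2q/dtau^2) = (313960/8813, -106588/8813)

E = 145/36, F = 199/18, G = 607/18 at the point
E_p = -44/9, E_q = -2, F_p = 5/2, F_q = -23/6, G_p = 709/18, G_q = 0
EG - F^2 = 8813/648;  g^inv = (648/8813) * [[607/18, -199/18], [-199/18, 145/36]]
first-kind symbols [ij,l] = (1/2)(d_i g_jl + d_j g_il - d_l g_ij): [pp,p] = E_p/2 = -22/9, [pp,q] = F_p - E_q/2 = 7/2, [pq,p] = E_q/2 = -1, [pq,q] = G_p/2 = 709/36, [qq,p] = F_q - G_p/2 = -847/36, [qq,q] = G_q/2 = 0
Gamma^p_ij = (G*[ij,p] - F*[ij,q])/(EG - F^2), Gamma^q_ij = (E*[ij,q] - F*[ij,p])/(EG - F^2)
Gamma_ppp = -78490/8813, Gamma_ppq = -162943/8813, Gamma_pqq = -73447/1259, Gamma_qpp = 26647/8813, Gamma_qpq = 117133/17626, Gamma_qqq = 24079/1259
d^2p/dtau^2 = -(Gamma_ppp*(2)^2 + 2*Gamma_ppq*(2)*(0) + Gamma_pqq*(0)^2) = 313960/8813
d^2q/dtau^2 = -(Gamma_qpp*(2)^2 + 2*Gamma_qpq*(2)*(0) + Gamma_qqq*(0)^2) = -106588/8813


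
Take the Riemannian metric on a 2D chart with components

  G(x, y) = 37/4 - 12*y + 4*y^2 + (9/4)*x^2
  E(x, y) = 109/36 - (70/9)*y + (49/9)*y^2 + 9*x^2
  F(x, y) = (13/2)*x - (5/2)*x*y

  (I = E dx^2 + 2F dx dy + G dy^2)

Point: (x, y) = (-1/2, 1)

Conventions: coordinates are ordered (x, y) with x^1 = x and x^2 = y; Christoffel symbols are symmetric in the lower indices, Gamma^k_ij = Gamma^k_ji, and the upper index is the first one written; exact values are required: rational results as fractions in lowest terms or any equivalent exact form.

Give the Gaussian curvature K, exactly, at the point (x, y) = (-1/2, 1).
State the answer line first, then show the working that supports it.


Answer: K = -138692/29645

E = 53/18, F = -2, G = 29/16, EG - F^2 = 385/288 at the point
E_x = -9, E_y = 28/9, F_x = 4, F_y = 5/4, G_x = -9/4, G_y = -4
E_yy = 98/9, F_xy = -5/2, G_xx = 9/2
By Brioschi, K is (det M1 - det M2) divided by (EG - F^2) squared.
M1 = [[-E_yy/2 + F_xy - G_xx/2, E_x/2, F_x - E_y/2], [F_y - G_x/2, E, F], [G_y/2, F, G]] = [[-367/36, -9/2, 22/9], [19/8, 53/18, -2], [-2, -2, 29/16]]; det M1 = -65477/6912
M2 = [[0, E_y/2, G_x/2], [E_y/2, E, F], [G_x/2, F, G]] = [[0, 14/9, -9/8], [14/9, 53/18, -2], [-9/8, -2, 29/16]]; det M2 = -11533/10368
det M1 - det M2 = -173365/20736; K = -173365/20736 / (385/288)^2 = -138692/29645


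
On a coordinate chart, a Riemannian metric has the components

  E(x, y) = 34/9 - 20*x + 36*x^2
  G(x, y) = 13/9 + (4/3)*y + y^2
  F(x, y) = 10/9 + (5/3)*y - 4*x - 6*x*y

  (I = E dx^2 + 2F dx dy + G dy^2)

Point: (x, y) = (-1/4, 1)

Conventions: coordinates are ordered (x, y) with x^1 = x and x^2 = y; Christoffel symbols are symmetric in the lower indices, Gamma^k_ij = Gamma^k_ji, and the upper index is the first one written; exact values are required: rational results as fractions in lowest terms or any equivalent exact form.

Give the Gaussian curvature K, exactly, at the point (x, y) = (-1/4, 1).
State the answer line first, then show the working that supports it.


Answer: K = -7776/247009

E = 397/36, F = 95/18, G = 34/9, EG - F^2 = 497/36 at the point
E_x = -38, E_y = 0, F_x = -10, F_y = 19/6, G_x = 0, G_y = 10/3
E_yy = 0, F_xy = -6, G_xx = 0
Apply the Brioschi formula K = (det M1 - det M2)/(EG - F^2)^2 over the derivative matrices of E, F, G.
M1 = [[-E_yy/2 + F_xy - G_xx/2, E_x/2, F_x - E_y/2], [F_y - G_x/2, E, F], [G_y/2, F, G]] = [[-6, -19, -10], [19/6, 397/36, 95/18], [5/3, 95/18, 34/9]]; det M1 = -6
M2 = [[0, E_y/2, G_x/2], [E_y/2, E, F], [G_x/2, F, G]] = [[0, 0, 0], [0, 397/36, 95/18], [0, 95/18, 34/9]]; det M2 = 0
det M1 - det M2 = -6; K = -6 / (497/36)^2 = -7776/247009


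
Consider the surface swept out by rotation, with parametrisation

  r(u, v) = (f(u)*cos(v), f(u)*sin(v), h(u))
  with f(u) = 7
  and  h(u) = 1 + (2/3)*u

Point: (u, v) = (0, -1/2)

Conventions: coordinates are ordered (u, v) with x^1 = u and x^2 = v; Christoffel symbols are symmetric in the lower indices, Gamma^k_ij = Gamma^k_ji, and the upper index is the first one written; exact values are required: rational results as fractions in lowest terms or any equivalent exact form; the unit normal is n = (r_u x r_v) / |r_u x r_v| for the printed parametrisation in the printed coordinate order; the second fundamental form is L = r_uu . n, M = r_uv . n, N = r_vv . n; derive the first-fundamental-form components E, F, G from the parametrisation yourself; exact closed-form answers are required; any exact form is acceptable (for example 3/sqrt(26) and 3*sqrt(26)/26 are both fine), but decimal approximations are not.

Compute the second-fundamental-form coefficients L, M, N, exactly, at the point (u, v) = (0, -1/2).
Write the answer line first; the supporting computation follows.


Answer: L = 0, M = 0, N = 7

f = 7, f' = 0, f'' = 0, h' = 2/3, h'' = 0
E = 4/9, F = 0, G = 49; answer radicand W^2 = 4/9
unnormalised second-form numerators: l = 0, m = 0, n = 14/3; L = l/sqrt(4/9), and similarly M = m/sqrt(W^2), N = n/sqrt(W^2)


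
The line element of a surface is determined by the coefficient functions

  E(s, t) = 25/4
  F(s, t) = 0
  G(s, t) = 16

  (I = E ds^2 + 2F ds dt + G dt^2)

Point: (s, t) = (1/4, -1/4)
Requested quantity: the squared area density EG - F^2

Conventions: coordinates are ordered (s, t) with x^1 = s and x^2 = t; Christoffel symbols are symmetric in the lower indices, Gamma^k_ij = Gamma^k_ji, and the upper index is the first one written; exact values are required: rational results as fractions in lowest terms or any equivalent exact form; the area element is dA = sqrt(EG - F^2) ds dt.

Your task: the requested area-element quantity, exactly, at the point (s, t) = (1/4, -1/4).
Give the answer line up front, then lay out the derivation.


Answer: EG - F^2 = 100

E = 25/4, F = 0, G = 16; EG - F^2 = 100


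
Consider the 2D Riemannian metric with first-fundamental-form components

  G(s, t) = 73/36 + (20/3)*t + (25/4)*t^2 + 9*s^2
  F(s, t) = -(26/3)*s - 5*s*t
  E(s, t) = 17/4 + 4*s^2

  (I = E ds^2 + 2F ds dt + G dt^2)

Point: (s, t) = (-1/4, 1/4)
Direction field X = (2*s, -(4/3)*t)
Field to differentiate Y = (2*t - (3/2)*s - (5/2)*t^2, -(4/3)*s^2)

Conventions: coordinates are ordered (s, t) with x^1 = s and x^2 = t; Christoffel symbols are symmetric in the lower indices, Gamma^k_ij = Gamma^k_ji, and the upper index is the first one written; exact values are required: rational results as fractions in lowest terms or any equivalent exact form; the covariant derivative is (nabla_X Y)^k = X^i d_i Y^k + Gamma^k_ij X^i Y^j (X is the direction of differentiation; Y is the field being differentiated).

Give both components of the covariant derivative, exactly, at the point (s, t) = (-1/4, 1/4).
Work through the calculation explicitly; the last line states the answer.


E = 9/2, F = 119/48, G = 2677/576 at the point
E_s = -2, E_t = 0, F_s = -119/12, F_t = 5/4, G_s = -9/2, G_t = 235/24
EG - F^2 = 34025/2304;  g^inv = (2304/34025) * [[2677/576, -119/48], [-119/48, 9/2]]
first-kind symbols [ij,l] = (1/2)(d_i g_jl + d_j g_il - d_l g_ij): [ss,s] = E_s/2 = -1, [ss,t] = F_s - E_t/2 = -119/12, [st,s] = E_t/2 = 0, [st,t] = G_s/2 = -9/4, [tt,s] = F_t - G_s/2 = 7/2, [tt,t] = G_t/2 = 235/48
Gamma^s_ij = (G*[ij,s] - F*[ij,t])/(EG - F^2), Gamma^t_ij = (E*[ij,t] - F*[ij,s])/(EG - F^2)
Gamma_sss = 45936/34025, Gamma_sst = 12852/34025, Gamma_stt = 9513/34025, Gamma_tss = -97104/34025, Gamma_tst = -23328/34025, Gamma_ttt = 30768/34025
X = (-1/2, -1/3), Y = (23/32, -1/12) at the point

Answer: (nabla_X Y)^s = -14201/272200, (nabla_X Y)^t = 116107/136100


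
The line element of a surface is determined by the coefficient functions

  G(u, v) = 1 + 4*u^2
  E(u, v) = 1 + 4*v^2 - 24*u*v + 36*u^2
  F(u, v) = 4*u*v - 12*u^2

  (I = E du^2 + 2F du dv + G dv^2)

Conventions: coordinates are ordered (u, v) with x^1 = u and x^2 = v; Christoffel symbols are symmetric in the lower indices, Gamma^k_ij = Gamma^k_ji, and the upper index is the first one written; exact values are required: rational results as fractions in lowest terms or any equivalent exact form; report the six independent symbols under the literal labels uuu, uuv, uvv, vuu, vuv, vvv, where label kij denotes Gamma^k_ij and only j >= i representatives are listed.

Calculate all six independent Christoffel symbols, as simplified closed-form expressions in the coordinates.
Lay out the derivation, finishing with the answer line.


E = 1 + 4*v^2 - 24*u*v + 36*u^2; F = 4*u*v - 12*u^2; G = 1 + 4*u^2
Gamma^k_ij = (1/2) g^{kl} (d_i g_jl + d_j g_il - d_l g_ij), with g^inv = (1/(EG-F^2)) [[G, -F], [-F, E]]
first partials: E_u = -24*v + 72*u, E_v = 8*v - 24*u, F_u = 4*v - 24*u, F_v = 4*u, G_u = 8*u, G_v = 0
D = EG - F^2 = 1 + 4*v^2 - 24*u*v + 40*u^2
expanded: Gamma^u_uu = (G E_u - 2F F_u + F E_v)/(2D), Gamma^u_uv = (G E_v - F G_u)/(2D), Gamma^u_vv = (2G F_v - G G_u - F G_v)/(2D), Gamma^v_uu = (2E F_u - E E_v - F E_u)/(2D), Gamma^v_uv = (E G_u - F E_v)/(2D), Gamma^v_vv = (E G_v - 2F F_v + F G_u)/(2D); substitute and cancel common factors

Answer: Gamma_uuu = (36*u - 12*v)/(40*u^2 - 24*u*v + 4*v^2 + 1), Gamma_uuv = (-12*u + 4*v)/(40*u^2 - 24*u*v + 4*v^2 + 1), Gamma_uvv = 0, Gamma_vuu = -12*u/(40*u^2 - 24*u*v + 4*v^2 + 1), Gamma_vuv = 4*u/(40*u^2 - 24*u*v + 4*v^2 + 1), Gamma_vvv = 0


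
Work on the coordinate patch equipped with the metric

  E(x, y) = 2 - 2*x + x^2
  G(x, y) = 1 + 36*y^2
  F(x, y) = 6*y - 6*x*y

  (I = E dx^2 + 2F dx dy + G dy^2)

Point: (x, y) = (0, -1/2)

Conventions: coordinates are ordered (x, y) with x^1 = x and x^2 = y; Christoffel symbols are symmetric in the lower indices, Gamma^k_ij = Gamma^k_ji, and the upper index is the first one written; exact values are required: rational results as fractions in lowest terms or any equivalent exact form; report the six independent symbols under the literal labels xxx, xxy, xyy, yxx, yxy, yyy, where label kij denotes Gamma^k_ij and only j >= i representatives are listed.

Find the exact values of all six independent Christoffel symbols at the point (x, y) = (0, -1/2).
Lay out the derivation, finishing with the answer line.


E = 2, F = -3, G = 10 at the point
E_x = -2, E_y = 0, F_x = 3, F_y = 6, G_x = 0, G_y = -36
EG - F^2 = 11;  g^inv = (1/11) * [[10, 3], [3, 2]]
first-kind symbols [ij,l] = (1/2)(d_i g_jl + d_j g_il - d_l g_ij): [xx,x] = E_x/2 = -1, [xx,y] = F_x - E_y/2 = 3, [xy,x] = E_y/2 = 0, [xy,y] = G_x/2 = 0, [yy,x] = F_y - G_x/2 = 6, [yy,y] = G_y/2 = -18
Gamma^x_ij = (G*[ij,x] - F*[ij,y])/(EG - F^2), Gamma^y_ij = (E*[ij,y] - F*[ij,x])/(EG - F^2)

Answer: Gamma_xxx = -1/11, Gamma_xxy = 0, Gamma_xyy = 6/11, Gamma_yxx = 3/11, Gamma_yxy = 0, Gamma_yyy = -18/11


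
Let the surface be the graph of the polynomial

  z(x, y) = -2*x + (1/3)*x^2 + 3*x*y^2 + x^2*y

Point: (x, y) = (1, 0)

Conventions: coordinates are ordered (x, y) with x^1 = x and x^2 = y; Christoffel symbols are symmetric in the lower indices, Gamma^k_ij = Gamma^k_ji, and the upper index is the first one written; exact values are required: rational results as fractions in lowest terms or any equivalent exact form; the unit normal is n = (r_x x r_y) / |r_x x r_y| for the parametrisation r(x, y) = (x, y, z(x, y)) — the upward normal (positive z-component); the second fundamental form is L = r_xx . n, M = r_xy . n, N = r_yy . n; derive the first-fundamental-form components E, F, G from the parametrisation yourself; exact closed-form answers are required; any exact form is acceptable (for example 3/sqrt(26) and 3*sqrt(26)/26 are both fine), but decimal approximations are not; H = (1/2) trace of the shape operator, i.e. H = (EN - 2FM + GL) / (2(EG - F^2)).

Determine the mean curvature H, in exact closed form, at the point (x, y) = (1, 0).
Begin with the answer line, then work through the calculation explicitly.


Answer: H = 315*sqrt(34)/1156

z_x = -4/3, z_y = 1, z_xx = 2/3, z_xy = 2, z_yy = 6
E = 25/9, F = -4/3, G = 2; answer radicand W^2 = 34/9
unnormalised second-form numerators: l = 2/3, m = 2, n = 6; L = l/sqrt(34/9), and similarly M = m/sqrt(W^2), N = n/sqrt(W^2)
H = (E*n - 2*F*m + G*l) / (2*(EG - F^2)*sqrt(W^2)); E*n - 2*F*m + G*l = 70/3, EG - F^2 = 34/9, so H = (105/34)/sqrt(34/9)


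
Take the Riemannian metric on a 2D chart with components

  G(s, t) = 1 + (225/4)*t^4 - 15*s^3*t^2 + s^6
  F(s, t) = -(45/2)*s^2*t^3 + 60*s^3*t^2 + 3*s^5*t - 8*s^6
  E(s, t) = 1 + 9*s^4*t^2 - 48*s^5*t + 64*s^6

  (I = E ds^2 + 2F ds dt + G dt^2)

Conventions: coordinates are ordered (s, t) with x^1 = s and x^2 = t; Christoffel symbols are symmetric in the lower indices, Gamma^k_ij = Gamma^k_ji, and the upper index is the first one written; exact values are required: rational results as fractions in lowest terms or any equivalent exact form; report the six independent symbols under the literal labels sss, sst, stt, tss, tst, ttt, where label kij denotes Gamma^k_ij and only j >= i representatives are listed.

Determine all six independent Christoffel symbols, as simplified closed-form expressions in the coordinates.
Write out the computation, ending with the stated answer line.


E = 1 + 9*s^4*t^2 - 48*s^5*t + 64*s^6; F = -(45/2)*s^2*t^3 + 60*s^3*t^2 + 3*s^5*t - 8*s^6; G = 1 + (225/4)*t^4 - 15*s^3*t^2 + s^6
Gamma^k_ij = (1/2) g^{kl} (d_i g_jl + d_j g_il - d_l g_ij), with g^inv = (1/(EG-F^2)) [[G, -F], [-F, E]]
first partials: E_s = 36*s^3*t^2 - 240*s^4*t + 384*s^5, E_t = 18*s^4*t - 48*s^5, F_s = -45*s*t^3 + 180*s^2*t^2 + 15*s^4*t - 48*s^5, F_t = -(135/2)*s^2*t^2 + 120*s^3*t + 3*s^5, G_s = -45*s^2*t^2 + 6*s^5, G_t = 225*t^3 - 30*s^3*t
D = EG - F^2 = 1 + (225/4)*t^4 - 15*s^3*t^2 + 9*s^4*t^2 - 48*s^5*t + 65*s^6
expanded: Gamma^s_ss = (G E_s - 2F F_s + F E_t)/(2D), Gamma^s_st = (G E_t - F G_s)/(2D), Gamma^s_tt = (2G F_t - G G_s - F G_t)/(2D), Gamma^t_ss = (2E F_s - E E_t - F E_s)/(2D), Gamma^t_st = (E G_s - F E_t)/(2D), Gamma^t_tt = (E G_t - 2F F_t + F G_s)/(2D); substitute and cancel common factors

Answer: Gamma_sss = (768*s^5 - 480*s^4*t + 72*s^3*t^2)/(260*s^6 - 192*s^5*t + 36*s^4*t^2 - 60*s^3*t^2 + 225*t^4 + 4), Gamma_sst = (-96*s^5 + 36*s^4*t)/(260*s^6 - 192*s^5*t + 36*s^4*t^2 - 60*s^3*t^2 + 225*t^4 + 4), Gamma_stt = (480*s^3*t - 180*s^2*t^2)/(260*s^6 - 192*s^5*t + 36*s^4*t^2 - 60*s^3*t^2 + 225*t^4 + 4), Gamma_tss = (-96*s^5 + 24*s^4*t + 720*s^2*t^2 - 180*s*t^3)/(260*s^6 - 192*s^5*t + 36*s^4*t^2 - 60*s^3*t^2 + 225*t^4 + 4), Gamma_tst = (12*s^5 - 90*s^2*t^2)/(260*s^6 - 192*s^5*t + 36*s^4*t^2 - 60*s^3*t^2 + 225*t^4 + 4), Gamma_ttt = (-60*s^3*t + 450*t^3)/(260*s^6 - 192*s^5*t + 36*s^4*t^2 - 60*s^3*t^2 + 225*t^4 + 4)


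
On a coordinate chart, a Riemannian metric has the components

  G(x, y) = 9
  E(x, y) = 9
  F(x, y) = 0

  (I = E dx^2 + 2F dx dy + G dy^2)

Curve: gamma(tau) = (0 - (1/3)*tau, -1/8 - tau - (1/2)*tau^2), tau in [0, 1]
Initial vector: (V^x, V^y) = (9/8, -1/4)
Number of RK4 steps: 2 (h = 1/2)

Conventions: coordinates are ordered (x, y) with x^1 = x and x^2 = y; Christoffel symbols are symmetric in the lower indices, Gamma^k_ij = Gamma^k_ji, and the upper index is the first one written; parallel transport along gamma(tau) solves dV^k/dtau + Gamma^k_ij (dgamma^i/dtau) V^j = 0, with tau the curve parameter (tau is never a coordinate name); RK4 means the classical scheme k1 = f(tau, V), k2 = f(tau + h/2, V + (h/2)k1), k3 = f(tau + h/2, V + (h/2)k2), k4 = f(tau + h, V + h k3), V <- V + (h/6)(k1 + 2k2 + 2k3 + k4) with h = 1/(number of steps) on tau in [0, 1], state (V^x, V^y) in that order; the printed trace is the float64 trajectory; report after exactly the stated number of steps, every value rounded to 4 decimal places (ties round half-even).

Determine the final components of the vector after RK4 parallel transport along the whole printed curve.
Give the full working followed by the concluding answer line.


gamma'(tau) = (-1/3, -1 - tau); f(tau, V)^k = -Gamma^k_ij(gamma(tau)) gamma'^i(tau) V^j; h = 1/2; intermediate values shown to 6 dp
curve data and Christoffel symbols at the stage parameters:
  tau = 0.000000: gamma = (0.000000, -0.125000), gamma' = (-0.333333, -1.000000); Gamma_xxx = 0.000000, Gamma_xxy = 0.000000, Gamma_xyy = 0.000000, Gamma_yxx = 0.000000, Gamma_yxy = 0.000000, Gamma_yyy = 0.000000
  tau = 0.250000: gamma = (-0.083333, -0.406250), gamma' = (-0.333333, -1.250000); Gamma_xxx = 0.000000, Gamma_xxy = 0.000000, Gamma_xyy = 0.000000, Gamma_yxx = 0.000000, Gamma_yxy = 0.000000, Gamma_yyy = 0.000000
  tau = 0.500000: gamma = (-0.166667, -0.750000), gamma' = (-0.333333, -1.500000); Gamma_xxx = 0.000000, Gamma_xxy = 0.000000, Gamma_xyy = 0.000000, Gamma_yxx = 0.000000, Gamma_yxy = 0.000000, Gamma_yyy = 0.000000
  tau = 0.750000: gamma = (-0.250000, -1.156250), gamma' = (-0.333333, -1.750000); Gamma_xxx = 0.000000, Gamma_xxy = 0.000000, Gamma_xyy = 0.000000, Gamma_yxx = 0.000000, Gamma_yxy = 0.000000, Gamma_yyy = 0.000000
  tau = 1.000000: gamma = (-0.333333, -1.625000), gamma' = (-0.333333, -2.000000); Gamma_xxx = 0.000000, Gamma_xxy = 0.000000, Gamma_xyy = 0.000000, Gamma_yxx = 0.000000, Gamma_yxy = 0.000000, Gamma_yyy = 0.000000
step 0: V^x = 1.1250, V^y = -0.2500
step 1: k1 = (0.000000, 0.000000), k2 = (0.000000, 0.000000), k3 = (0.000000, 0.000000), k4 = (0.000000, 0.000000); V <- V + (h/6)(k1 + 2k2 + 2k3 + k4): V^x = 1.1250, V^y = -0.2500
step 2: k1 = (0.000000, 0.000000), k2 = (0.000000, 0.000000), k3 = (0.000000, 0.000000), k4 = (0.000000, 0.000000); V <- V + (h/6)(k1 + 2k2 + 2k3 + k4): V^x = 1.1250, V^y = -0.2500

Answer: V^x = 1.1250, V^y = -0.2500


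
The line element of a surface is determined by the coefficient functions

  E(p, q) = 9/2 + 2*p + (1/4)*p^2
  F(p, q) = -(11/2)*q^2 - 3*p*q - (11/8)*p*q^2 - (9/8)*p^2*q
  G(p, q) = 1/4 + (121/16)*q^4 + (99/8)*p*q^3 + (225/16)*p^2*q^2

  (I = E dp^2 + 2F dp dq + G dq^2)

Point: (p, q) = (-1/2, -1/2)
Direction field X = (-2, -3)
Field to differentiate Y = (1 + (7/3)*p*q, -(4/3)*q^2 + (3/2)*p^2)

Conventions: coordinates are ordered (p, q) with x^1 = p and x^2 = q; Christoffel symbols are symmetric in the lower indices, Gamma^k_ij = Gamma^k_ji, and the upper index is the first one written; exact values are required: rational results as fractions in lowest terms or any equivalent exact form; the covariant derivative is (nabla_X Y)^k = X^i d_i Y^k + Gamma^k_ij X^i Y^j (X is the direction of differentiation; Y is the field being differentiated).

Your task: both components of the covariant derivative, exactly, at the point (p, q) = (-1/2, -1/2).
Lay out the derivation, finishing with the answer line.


E = 57/16, F = -29/16, G = 19/8 at the point
E_p = 7/4, E_q = 0, F_p = 19/32, F_q = 193/32, G_p = -81/16, G_q = -191/16
EG - F^2 = 1325/256;  g^inv = (256/1325) * [[19/8, 29/16], [29/16, 57/16]]
first-kind symbols [ij,l] = (1/2)(d_i g_jl + d_j g_il - d_l g_ij): [pp,p] = E_p/2 = 7/8, [pp,q] = F_p - E_q/2 = 19/32, [pq,p] = E_q/2 = 0, [pq,q] = G_p/2 = -81/32, [qq,p] = F_q - G_p/2 = 137/16, [qq,q] = G_q/2 = -191/32
Gamma^p_ij = (G*[ij,p] - F*[ij,q])/(EG - F^2), Gamma^q_ij = (E*[ij,q] - F*[ij,p])/(EG - F^2)
Gamma_ppp = 323/530, Gamma_ppq = -2349/2650, Gamma_pqq = 4873/2650, Gamma_qpp = 379/530, Gamma_qpq = -4617/2650, Gamma_qqq = -2941/2650
X = (-2, -3), Y = (19/12, 1/24) at the point

Answer: (nabla_X Y)^p = 20245/2544, (nabla_X Y)^q = 13471/2544


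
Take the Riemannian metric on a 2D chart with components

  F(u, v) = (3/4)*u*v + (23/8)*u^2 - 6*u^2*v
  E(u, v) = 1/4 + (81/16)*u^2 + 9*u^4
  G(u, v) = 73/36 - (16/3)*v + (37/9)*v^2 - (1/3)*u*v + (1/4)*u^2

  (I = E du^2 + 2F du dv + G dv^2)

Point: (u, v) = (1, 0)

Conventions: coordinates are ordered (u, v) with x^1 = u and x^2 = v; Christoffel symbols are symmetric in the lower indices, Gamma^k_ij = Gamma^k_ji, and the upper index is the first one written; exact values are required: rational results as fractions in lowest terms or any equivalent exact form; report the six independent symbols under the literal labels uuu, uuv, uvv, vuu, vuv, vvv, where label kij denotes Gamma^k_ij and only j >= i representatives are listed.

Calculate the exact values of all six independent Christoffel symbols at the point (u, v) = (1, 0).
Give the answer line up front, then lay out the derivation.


Answer: Gamma_uuu = 20736/14017, Gamma_uuv = -414/14017, Gamma_uvv = -2524/14017, Gamma_vuu = 18423/28034, Gamma_vuv = 2061/14017, Gamma_vvv = -14250/14017

E = 229/16, F = 23/8, G = 41/18 at the point
E_u = 369/8, E_v = 0, F_u = 23/4, F_v = -21/4, G_u = 1/2, G_v = -17/3
EG - F^2 = 14017/576;  g^inv = (576/14017) * [[41/18, -23/8], [-23/8, 229/16]]
first-kind symbols [ij,l] = (1/2)(d_i g_jl + d_j g_il - d_l g_ij): [uu,u] = E_u/2 = 369/16, [uu,v] = F_u - E_v/2 = 23/4, [uv,u] = E_v/2 = 0, [uv,v] = G_u/2 = 1/4, [vv,u] = F_v - G_u/2 = -11/2, [vv,v] = G_v/2 = -17/6
Gamma^u_ij = (G*[ij,u] - F*[ij,v])/(EG - F^2), Gamma^v_ij = (E*[ij,v] - F*[ij,u])/(EG - F^2)


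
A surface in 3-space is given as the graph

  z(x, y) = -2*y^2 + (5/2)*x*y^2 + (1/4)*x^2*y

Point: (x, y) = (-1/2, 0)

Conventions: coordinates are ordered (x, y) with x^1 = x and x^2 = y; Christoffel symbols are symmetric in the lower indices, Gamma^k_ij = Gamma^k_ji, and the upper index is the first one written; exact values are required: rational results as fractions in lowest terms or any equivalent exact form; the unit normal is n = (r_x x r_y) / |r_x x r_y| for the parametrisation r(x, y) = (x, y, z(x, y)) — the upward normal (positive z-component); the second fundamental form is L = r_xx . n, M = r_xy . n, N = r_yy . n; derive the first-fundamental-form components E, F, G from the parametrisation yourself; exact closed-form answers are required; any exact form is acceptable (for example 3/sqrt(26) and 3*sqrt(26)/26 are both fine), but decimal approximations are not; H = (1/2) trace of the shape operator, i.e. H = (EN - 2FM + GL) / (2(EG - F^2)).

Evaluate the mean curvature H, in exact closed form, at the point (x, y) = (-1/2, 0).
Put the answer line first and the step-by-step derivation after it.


Answer: H = -13312*sqrt(257)/66049

z_x = 0, z_y = 1/16, z_xx = 0, z_xy = -1/4, z_yy = -13/2
E = 1, F = 0, G = 257/256; answer radicand W^2 = 257/256
unnormalised second-form numerators: l = 0, m = -1/4, n = -13/2; L = l/sqrt(257/256), and similarly M = m/sqrt(W^2), N = n/sqrt(W^2)
H = (E*n - 2*F*m + G*l) / (2*(EG - F^2)*sqrt(W^2)); E*n - 2*F*m + G*l = -13/2, EG - F^2 = 257/256, so H = (-832/257)/sqrt(257/256)


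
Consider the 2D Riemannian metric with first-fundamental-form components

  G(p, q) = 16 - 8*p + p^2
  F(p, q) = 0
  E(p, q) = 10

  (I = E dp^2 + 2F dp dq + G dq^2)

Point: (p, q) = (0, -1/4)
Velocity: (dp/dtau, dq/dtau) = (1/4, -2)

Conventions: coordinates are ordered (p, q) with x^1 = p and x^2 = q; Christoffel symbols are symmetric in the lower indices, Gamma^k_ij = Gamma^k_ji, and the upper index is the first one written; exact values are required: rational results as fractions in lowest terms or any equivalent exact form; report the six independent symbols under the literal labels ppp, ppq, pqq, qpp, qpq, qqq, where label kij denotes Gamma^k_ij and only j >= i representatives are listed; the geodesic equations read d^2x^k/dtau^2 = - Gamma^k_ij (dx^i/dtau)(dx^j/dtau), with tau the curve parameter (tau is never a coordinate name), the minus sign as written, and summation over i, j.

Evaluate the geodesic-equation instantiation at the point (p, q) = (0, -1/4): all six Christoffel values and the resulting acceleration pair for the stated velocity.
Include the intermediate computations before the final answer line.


E = 10, F = 0, G = 16 at the point
E_p = 0, E_q = 0, F_p = 0, F_q = 0, G_p = -8, G_q = 0
EG - F^2 = 160;  g^inv = (1/160) * [[16, 0], [0, 10]]
first-kind symbols [ij,l] = (1/2)(d_i g_jl + d_j g_il - d_l g_ij): [pp,p] = E_p/2 = 0, [pp,q] = F_p - E_q/2 = 0, [pq,p] = E_q/2 = 0, [pq,q] = G_p/2 = -4, [qq,p] = F_q - G_p/2 = 4, [qq,q] = G_q/2 = 0
Gamma^p_ij = (G*[ij,p] - F*[ij,q])/(EG - F^2), Gamma^q_ij = (E*[ij,q] - F*[ij,p])/(EG - F^2)
Gamma_ppp = 0, Gamma_ppq = 0, Gamma_pqq = 2/5, Gamma_qpp = 0, Gamma_qpq = -1/4, Gamma_qqq = 0
d^2p/dtau^2 = -(Gamma_ppp*(1/4)^2 + 2*Gamma_ppq*(1/4)*(-2) + Gamma_pqq*(-2)^2) = -8/5
d^2q/dtau^2 = -(Gamma_qpp*(1/4)^2 + 2*Gamma_qpq*(1/4)*(-2) + Gamma_qqq*(-2)^2) = -1/4

Answer: Gamma_ppp = 0, Gamma_ppq = 0, Gamma_pqq = 2/5, Gamma_qpp = 0, Gamma_qpq = -1/4, Gamma_qqq = 0; accelerations (d^2p/dtau^2, d^2q/dtau^2) = (-8/5, -1/4)


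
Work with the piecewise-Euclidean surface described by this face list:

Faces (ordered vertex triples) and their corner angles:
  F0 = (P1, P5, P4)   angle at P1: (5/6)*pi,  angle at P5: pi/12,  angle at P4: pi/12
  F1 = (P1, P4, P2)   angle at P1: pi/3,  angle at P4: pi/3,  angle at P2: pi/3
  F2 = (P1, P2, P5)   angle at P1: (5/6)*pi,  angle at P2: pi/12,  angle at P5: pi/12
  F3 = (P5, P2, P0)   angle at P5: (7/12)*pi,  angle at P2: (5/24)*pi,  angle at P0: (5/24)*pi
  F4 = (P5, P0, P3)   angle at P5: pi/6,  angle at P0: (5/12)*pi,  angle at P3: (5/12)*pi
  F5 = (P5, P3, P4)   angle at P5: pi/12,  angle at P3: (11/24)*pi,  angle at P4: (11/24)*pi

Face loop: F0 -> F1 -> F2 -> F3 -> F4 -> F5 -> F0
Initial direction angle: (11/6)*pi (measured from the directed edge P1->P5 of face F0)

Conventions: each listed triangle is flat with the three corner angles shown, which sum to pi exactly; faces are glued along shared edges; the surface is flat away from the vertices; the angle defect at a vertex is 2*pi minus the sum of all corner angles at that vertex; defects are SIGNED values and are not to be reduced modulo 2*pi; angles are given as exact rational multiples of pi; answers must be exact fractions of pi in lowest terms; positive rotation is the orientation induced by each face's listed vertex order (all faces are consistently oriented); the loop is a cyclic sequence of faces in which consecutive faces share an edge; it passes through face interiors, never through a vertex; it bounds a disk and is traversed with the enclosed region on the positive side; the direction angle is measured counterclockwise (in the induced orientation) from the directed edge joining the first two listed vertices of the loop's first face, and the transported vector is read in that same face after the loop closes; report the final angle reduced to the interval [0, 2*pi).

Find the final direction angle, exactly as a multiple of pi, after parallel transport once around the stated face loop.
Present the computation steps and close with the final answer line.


enclosed vertex P1: corner angles sum to 2*pi, defect = 2*pi - 2*pi = 0
enclosed vertex P5: corner angles sum to pi, defect = 2*pi - pi = pi
by Gauss-Bonnet the loop rotates the vector by the enclosed defect sum (positive orientation, mod 2*pi)
final angle = (11/6)*pi + pi = (5/6)*pi (mod 2*pi)

Answer: final direction angle = (5/6)*pi


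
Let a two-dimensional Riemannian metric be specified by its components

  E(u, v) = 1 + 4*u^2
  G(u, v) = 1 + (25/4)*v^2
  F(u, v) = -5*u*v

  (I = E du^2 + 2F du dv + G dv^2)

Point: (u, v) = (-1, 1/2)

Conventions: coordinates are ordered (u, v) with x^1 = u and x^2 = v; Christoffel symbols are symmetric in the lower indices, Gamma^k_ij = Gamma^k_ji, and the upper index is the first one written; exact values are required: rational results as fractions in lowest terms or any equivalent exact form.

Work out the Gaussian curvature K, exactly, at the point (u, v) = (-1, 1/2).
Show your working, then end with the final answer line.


E = 5, F = 5/2, G = 41/16, EG - F^2 = 105/16 at the point
E_u = -8, E_v = 0, F_u = -5/2, F_v = 5, G_u = 0, G_v = 25/4
E_vv = 0, F_uv = -5, G_uu = 0
Using the Brioschi determinant formula for K from the metric derivatives:
M1 = [[-E_vv/2 + F_uv - G_uu/2, E_u/2, F_u - E_v/2], [F_v - G_u/2, E, F], [G_v/2, F, G]] = [[-5, -4, -5/2], [5, 5, 5/2], [25/8, 5/2, 41/16]]; det M1 = -5
M2 = [[0, E_v/2, G_u/2], [E_v/2, E, F], [G_u/2, F, G]] = [[0, 0, 0], [0, 5, 5/2], [0, 5/2, 41/16]]; det M2 = 0
det M1 - det M2 = -5; K = -5 / (105/16)^2 = -256/2205

Answer: K = -256/2205


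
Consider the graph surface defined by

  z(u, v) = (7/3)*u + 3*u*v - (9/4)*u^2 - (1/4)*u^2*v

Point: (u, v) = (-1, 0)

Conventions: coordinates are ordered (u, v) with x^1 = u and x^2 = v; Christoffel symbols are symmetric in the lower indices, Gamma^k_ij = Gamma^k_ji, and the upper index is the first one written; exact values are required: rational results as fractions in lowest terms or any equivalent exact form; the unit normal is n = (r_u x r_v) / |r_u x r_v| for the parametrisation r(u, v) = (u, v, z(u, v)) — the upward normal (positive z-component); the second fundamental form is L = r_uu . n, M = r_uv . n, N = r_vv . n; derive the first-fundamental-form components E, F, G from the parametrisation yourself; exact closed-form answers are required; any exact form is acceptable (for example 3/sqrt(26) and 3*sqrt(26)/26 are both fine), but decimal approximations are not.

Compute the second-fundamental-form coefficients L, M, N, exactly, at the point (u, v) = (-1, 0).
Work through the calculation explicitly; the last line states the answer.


z_u = 41/6, z_v = -13/4, z_uu = -9/2, z_uv = 7/2, z_vv = 0
E = 1717/36, F = -533/24, G = 185/16; answer radicand W^2 = 8389/144
unnormalised second-form numerators: l = -9/2, m = 7/2, n = 0; L = l/sqrt(8389/144), and similarly M = m/sqrt(W^2), N = n/sqrt(W^2)

Answer: L = -54*sqrt(8389)/8389, M = 42*sqrt(8389)/8389, N = 0


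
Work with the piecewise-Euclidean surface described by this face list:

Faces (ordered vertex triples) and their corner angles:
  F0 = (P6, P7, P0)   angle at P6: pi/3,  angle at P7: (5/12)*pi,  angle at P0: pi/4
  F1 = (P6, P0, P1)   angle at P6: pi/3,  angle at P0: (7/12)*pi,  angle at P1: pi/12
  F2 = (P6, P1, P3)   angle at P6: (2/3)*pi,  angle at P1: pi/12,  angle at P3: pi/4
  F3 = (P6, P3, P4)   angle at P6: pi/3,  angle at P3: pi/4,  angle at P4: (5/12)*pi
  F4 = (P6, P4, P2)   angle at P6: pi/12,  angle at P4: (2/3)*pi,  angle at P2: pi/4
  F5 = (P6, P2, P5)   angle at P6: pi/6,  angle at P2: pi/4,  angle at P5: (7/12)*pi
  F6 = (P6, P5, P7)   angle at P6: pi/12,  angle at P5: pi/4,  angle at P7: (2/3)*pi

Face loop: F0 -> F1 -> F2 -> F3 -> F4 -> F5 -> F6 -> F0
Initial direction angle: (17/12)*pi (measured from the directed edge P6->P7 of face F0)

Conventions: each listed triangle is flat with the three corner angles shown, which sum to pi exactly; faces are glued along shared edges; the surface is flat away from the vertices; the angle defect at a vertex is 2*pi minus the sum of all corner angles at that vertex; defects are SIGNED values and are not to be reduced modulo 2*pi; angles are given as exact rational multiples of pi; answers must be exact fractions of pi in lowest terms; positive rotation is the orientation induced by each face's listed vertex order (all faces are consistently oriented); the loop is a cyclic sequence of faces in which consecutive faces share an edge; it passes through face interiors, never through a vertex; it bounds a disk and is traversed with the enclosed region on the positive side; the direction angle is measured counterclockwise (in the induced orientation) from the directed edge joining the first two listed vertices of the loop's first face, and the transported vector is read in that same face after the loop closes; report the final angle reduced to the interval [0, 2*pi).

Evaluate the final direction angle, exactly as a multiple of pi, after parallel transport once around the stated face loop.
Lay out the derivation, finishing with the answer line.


enclosed vertex P6: corner angles sum to 2*pi, defect = 2*pi - 2*pi = 0
adding the enclosed defects to the starting angle (mod 2*pi, induced orientation) gives the holonomy
final angle = (17/12)*pi + 0 = (17/12)*pi (mod 2*pi)

Answer: final direction angle = (17/12)*pi


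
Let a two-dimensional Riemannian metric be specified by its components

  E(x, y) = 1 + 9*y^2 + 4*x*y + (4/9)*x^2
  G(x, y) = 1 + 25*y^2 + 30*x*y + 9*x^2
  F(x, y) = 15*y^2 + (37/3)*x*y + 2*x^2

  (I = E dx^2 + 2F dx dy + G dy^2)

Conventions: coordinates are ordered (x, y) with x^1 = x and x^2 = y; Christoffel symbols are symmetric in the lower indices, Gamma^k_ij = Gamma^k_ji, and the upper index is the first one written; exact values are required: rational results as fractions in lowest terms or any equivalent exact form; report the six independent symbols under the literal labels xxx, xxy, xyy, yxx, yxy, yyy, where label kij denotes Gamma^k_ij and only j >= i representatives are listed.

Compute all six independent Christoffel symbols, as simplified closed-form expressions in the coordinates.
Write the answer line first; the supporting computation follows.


Answer: Gamma_xxx = (4*x + 18*y)/(85*x^2 + 306*x*y + 306*y^2 + 9), Gamma_xxy = (18*x + 81*y)/(85*x^2 + 306*x*y + 306*y^2 + 9), Gamma_xyy = (30*x + 135*y)/(85*x^2 + 306*x*y + 306*y^2 + 9), Gamma_yxx = (18*x + 30*y)/(85*x^2 + 306*x*y + 306*y^2 + 9), Gamma_yxy = (81*x + 135*y)/(85*x^2 + 306*x*y + 306*y^2 + 9), Gamma_yyy = (135*x + 225*y)/(85*x^2 + 306*x*y + 306*y^2 + 9)

E = 1 + 9*y^2 + 4*x*y + (4/9)*x^2; F = 15*y^2 + (37/3)*x*y + 2*x^2; G = 1 + 25*y^2 + 30*x*y + 9*x^2
Gamma^k_ij = (1/2) g^{kl} (d_i g_jl + d_j g_il - d_l g_ij), with g^inv = (1/(EG-F^2)) [[G, -F], [-F, E]]
first partials: E_x = 4*y + (8/9)*x, E_y = 18*y + 4*x, F_x = (37/3)*y + 4*x, F_y = 30*y + (37/3)*x, G_x = 30*y + 18*x, G_y = 50*y + 30*x
D = EG - F^2 = 1 + 34*y^2 + 34*x*y + (85/9)*x^2
expanded: Gamma^x_xx = (G E_x - 2F F_x + F E_y)/(2D), Gamma^x_xy = (G E_y - F G_x)/(2D), Gamma^x_yy = (2G F_y - G G_x - F G_y)/(2D), Gamma^y_xx = (2E F_x - E E_y - F E_x)/(2D), Gamma^y_xy = (E G_x - F E_y)/(2D), Gamma^y_yy = (E G_y - 2F F_y + F G_x)/(2D); substitute and cancel common factors


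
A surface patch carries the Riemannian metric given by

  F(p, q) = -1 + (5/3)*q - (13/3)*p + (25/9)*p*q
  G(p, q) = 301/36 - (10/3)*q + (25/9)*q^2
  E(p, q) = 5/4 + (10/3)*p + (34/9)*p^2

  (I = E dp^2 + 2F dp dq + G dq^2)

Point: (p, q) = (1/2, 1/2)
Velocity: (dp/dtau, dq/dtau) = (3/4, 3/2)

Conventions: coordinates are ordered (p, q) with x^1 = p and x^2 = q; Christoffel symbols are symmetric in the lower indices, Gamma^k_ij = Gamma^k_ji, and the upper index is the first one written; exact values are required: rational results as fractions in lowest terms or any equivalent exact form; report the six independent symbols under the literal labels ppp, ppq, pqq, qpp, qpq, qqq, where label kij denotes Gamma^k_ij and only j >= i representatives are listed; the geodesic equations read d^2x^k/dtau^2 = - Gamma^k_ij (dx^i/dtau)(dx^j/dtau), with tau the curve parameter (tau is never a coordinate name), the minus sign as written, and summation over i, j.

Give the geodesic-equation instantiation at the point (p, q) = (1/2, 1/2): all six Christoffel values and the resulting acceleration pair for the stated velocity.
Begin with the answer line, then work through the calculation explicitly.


Answer: Gamma_ppp = 27794/33493, Gamma_ppq = 0, Gamma_pqq = 28670/33493, Gamma_qpp = -7182/33493, Gamma_qpq = 0, Gamma_qqq = 5100/33493; accelerations (d^2p/dtau^2, d^2q/dtau^2) = (-641133/267944, -59481/267944)

E = 139/36, F = -59/36, G = 133/18 at the point
E_p = 64/9, E_q = 0, F_p = -53/18, F_q = 55/18, G_p = 0, G_q = -5/9
EG - F^2 = 33493/1296;  g^inv = (1296/33493) * [[133/18, 59/36], [59/36, 139/36]]
first-kind symbols [ij,l] = (1/2)(d_i g_jl + d_j g_il - d_l g_ij): [pp,p] = E_p/2 = 32/9, [pp,q] = F_p - E_q/2 = -53/18, [pq,p] = E_q/2 = 0, [pq,q] = G_p/2 = 0, [qq,p] = F_q - G_p/2 = 55/18, [qq,q] = G_q/2 = -5/18
Gamma^p_ij = (G*[ij,p] - F*[ij,q])/(EG - F^2), Gamma^q_ij = (E*[ij,q] - F*[ij,p])/(EG - F^2)
Gamma_ppp = 27794/33493, Gamma_ppq = 0, Gamma_pqq = 28670/33493, Gamma_qpp = -7182/33493, Gamma_qpq = 0, Gamma_qqq = 5100/33493
d^2p/dtau^2 = -(Gamma_ppp*(3/4)^2 + 2*Gamma_ppq*(3/4)*(3/2) + Gamma_pqq*(3/2)^2) = -641133/267944
d^2q/dtau^2 = -(Gamma_qpp*(3/4)^2 + 2*Gamma_qpq*(3/4)*(3/2) + Gamma_qqq*(3/2)^2) = -59481/267944
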